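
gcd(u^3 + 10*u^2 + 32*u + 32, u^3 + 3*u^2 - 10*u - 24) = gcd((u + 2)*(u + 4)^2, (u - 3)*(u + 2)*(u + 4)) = u^2 + 6*u + 8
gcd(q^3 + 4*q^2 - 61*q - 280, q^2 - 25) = q + 5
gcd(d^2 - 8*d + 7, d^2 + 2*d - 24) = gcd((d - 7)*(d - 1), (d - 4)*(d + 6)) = 1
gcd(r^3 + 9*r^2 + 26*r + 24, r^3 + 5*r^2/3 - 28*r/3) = r + 4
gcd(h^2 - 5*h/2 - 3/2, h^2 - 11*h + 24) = h - 3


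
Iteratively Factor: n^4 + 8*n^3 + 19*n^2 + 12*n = (n + 3)*(n^3 + 5*n^2 + 4*n) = (n + 3)*(n + 4)*(n^2 + n) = (n + 1)*(n + 3)*(n + 4)*(n)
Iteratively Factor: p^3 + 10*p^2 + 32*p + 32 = (p + 2)*(p^2 + 8*p + 16) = (p + 2)*(p + 4)*(p + 4)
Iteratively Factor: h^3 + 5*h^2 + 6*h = (h + 3)*(h^2 + 2*h) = (h + 2)*(h + 3)*(h)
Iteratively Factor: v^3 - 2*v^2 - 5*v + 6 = (v - 3)*(v^2 + v - 2) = (v - 3)*(v - 1)*(v + 2)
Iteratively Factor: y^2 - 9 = (y - 3)*(y + 3)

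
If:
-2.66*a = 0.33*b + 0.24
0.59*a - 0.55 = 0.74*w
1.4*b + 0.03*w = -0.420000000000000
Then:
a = -0.06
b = -0.28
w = -0.79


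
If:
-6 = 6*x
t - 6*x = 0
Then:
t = -6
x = -1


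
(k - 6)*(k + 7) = k^2 + k - 42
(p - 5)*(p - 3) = p^2 - 8*p + 15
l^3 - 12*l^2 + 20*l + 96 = (l - 8)*(l - 6)*(l + 2)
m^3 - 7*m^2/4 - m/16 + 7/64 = (m - 7/4)*(m - 1/4)*(m + 1/4)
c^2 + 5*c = c*(c + 5)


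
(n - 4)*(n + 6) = n^2 + 2*n - 24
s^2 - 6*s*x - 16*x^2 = (s - 8*x)*(s + 2*x)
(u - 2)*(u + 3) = u^2 + u - 6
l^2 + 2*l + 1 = (l + 1)^2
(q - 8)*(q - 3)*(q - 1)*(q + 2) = q^4 - 10*q^3 + 11*q^2 + 46*q - 48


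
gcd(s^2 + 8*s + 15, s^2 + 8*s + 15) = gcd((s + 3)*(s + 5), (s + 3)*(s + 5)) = s^2 + 8*s + 15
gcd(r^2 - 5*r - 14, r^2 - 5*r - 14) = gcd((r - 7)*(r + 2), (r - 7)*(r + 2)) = r^2 - 5*r - 14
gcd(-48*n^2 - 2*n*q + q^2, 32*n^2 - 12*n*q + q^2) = -8*n + q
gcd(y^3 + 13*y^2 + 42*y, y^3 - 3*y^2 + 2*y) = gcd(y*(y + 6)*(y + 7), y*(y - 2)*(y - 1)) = y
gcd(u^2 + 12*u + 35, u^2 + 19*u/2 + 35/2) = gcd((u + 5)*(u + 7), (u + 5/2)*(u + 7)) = u + 7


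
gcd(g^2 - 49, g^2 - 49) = g^2 - 49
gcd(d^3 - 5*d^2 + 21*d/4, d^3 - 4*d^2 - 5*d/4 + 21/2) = d - 7/2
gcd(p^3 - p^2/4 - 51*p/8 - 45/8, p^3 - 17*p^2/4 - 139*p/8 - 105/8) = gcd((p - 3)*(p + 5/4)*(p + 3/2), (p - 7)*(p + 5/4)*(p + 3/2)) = p^2 + 11*p/4 + 15/8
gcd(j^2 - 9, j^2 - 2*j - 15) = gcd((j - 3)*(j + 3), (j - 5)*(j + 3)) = j + 3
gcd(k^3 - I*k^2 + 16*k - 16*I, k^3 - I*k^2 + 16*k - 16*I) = k^3 - I*k^2 + 16*k - 16*I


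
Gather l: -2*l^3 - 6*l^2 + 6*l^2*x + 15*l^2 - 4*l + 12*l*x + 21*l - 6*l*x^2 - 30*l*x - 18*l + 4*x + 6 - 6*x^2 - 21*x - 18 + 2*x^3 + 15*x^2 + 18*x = -2*l^3 + l^2*(6*x + 9) + l*(-6*x^2 - 18*x - 1) + 2*x^3 + 9*x^2 + x - 12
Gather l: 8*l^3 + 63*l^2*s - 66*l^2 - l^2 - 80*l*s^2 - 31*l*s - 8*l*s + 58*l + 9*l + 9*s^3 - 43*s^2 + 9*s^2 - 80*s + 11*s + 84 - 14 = 8*l^3 + l^2*(63*s - 67) + l*(-80*s^2 - 39*s + 67) + 9*s^3 - 34*s^2 - 69*s + 70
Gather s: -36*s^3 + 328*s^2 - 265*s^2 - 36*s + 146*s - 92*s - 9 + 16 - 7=-36*s^3 + 63*s^2 + 18*s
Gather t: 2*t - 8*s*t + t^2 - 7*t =t^2 + t*(-8*s - 5)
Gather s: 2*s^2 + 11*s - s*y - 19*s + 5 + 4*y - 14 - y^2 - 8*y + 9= 2*s^2 + s*(-y - 8) - y^2 - 4*y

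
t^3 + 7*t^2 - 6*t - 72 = (t - 3)*(t + 4)*(t + 6)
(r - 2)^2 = r^2 - 4*r + 4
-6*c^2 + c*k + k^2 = (-2*c + k)*(3*c + k)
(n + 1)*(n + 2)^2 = n^3 + 5*n^2 + 8*n + 4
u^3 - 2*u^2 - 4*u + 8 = (u - 2)^2*(u + 2)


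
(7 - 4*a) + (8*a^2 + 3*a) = 8*a^2 - a + 7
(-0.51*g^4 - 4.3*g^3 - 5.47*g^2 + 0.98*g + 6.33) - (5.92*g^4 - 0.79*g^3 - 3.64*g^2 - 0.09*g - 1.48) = -6.43*g^4 - 3.51*g^3 - 1.83*g^2 + 1.07*g + 7.81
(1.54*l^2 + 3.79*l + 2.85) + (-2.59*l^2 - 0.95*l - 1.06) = -1.05*l^2 + 2.84*l + 1.79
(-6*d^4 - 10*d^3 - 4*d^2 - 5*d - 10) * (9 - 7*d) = 42*d^5 + 16*d^4 - 62*d^3 - d^2 + 25*d - 90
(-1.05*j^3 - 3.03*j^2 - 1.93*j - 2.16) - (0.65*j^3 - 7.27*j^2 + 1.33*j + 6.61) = -1.7*j^3 + 4.24*j^2 - 3.26*j - 8.77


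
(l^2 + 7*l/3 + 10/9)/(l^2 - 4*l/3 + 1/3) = (9*l^2 + 21*l + 10)/(3*(3*l^2 - 4*l + 1))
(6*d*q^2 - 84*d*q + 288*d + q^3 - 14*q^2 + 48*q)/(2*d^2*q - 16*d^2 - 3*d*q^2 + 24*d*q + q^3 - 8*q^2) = (6*d*q - 36*d + q^2 - 6*q)/(2*d^2 - 3*d*q + q^2)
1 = 1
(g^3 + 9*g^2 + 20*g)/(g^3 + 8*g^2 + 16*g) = (g + 5)/(g + 4)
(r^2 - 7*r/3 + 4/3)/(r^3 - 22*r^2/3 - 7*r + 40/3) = (3*r - 4)/(3*r^2 - 19*r - 40)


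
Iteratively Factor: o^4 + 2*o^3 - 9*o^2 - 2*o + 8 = (o - 1)*(o^3 + 3*o^2 - 6*o - 8) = (o - 1)*(o + 1)*(o^2 + 2*o - 8) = (o - 1)*(o + 1)*(o + 4)*(o - 2)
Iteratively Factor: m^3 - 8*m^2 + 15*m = (m - 5)*(m^2 - 3*m) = (m - 5)*(m - 3)*(m)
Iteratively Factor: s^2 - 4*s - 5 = (s + 1)*(s - 5)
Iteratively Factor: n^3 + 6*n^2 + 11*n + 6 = (n + 2)*(n^2 + 4*n + 3) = (n + 2)*(n + 3)*(n + 1)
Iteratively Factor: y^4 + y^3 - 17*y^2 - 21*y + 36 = (y + 3)*(y^3 - 2*y^2 - 11*y + 12) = (y - 4)*(y + 3)*(y^2 + 2*y - 3) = (y - 4)*(y - 1)*(y + 3)*(y + 3)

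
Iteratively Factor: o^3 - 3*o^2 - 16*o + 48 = (o + 4)*(o^2 - 7*o + 12) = (o - 3)*(o + 4)*(o - 4)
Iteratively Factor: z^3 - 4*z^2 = (z - 4)*(z^2) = z*(z - 4)*(z)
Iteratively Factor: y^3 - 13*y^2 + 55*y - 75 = (y - 3)*(y^2 - 10*y + 25) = (y - 5)*(y - 3)*(y - 5)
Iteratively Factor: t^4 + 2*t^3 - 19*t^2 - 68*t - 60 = (t + 3)*(t^3 - t^2 - 16*t - 20) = (t - 5)*(t + 3)*(t^2 + 4*t + 4) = (t - 5)*(t + 2)*(t + 3)*(t + 2)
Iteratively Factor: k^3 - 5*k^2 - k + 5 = (k - 1)*(k^2 - 4*k - 5) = (k - 1)*(k + 1)*(k - 5)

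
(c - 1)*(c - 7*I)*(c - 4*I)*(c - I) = c^4 - c^3 - 12*I*c^3 - 39*c^2 + 12*I*c^2 + 39*c + 28*I*c - 28*I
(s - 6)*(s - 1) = s^2 - 7*s + 6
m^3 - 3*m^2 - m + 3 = (m - 3)*(m - 1)*(m + 1)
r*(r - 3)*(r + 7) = r^3 + 4*r^2 - 21*r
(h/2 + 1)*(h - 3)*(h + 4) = h^3/2 + 3*h^2/2 - 5*h - 12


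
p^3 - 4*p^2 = p^2*(p - 4)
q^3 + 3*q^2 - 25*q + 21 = (q - 3)*(q - 1)*(q + 7)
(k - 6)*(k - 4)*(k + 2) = k^3 - 8*k^2 + 4*k + 48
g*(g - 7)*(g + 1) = g^3 - 6*g^2 - 7*g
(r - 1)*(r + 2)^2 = r^3 + 3*r^2 - 4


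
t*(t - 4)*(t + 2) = t^3 - 2*t^2 - 8*t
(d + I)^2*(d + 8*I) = d^3 + 10*I*d^2 - 17*d - 8*I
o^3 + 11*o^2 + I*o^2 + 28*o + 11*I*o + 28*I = (o + 4)*(o + 7)*(o + I)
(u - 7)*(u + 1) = u^2 - 6*u - 7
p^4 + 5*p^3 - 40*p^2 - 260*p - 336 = (p - 7)*(p + 2)*(p + 4)*(p + 6)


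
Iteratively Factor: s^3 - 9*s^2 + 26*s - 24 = (s - 3)*(s^2 - 6*s + 8) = (s - 4)*(s - 3)*(s - 2)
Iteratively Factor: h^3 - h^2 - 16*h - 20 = (h + 2)*(h^2 - 3*h - 10) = (h + 2)^2*(h - 5)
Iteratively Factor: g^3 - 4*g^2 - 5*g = (g + 1)*(g^2 - 5*g) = (g - 5)*(g + 1)*(g)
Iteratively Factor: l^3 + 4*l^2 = (l + 4)*(l^2) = l*(l + 4)*(l)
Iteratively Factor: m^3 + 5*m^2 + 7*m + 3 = (m + 1)*(m^2 + 4*m + 3) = (m + 1)^2*(m + 3)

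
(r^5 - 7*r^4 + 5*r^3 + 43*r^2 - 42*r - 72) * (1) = r^5 - 7*r^4 + 5*r^3 + 43*r^2 - 42*r - 72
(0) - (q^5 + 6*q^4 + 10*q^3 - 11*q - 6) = -q^5 - 6*q^4 - 10*q^3 + 11*q + 6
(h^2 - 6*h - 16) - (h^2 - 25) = 9 - 6*h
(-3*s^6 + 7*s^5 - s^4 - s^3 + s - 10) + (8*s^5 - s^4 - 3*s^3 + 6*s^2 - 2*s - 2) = -3*s^6 + 15*s^5 - 2*s^4 - 4*s^3 + 6*s^2 - s - 12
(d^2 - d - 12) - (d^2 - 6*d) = 5*d - 12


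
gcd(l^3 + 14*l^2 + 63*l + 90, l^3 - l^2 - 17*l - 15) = l + 3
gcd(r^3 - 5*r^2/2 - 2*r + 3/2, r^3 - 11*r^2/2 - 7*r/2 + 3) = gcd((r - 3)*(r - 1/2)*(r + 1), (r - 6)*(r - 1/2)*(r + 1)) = r^2 + r/2 - 1/2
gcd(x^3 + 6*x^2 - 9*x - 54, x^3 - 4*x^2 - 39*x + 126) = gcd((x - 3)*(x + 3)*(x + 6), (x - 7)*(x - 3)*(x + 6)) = x^2 + 3*x - 18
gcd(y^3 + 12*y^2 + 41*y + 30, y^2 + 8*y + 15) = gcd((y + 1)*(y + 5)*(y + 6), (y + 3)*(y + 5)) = y + 5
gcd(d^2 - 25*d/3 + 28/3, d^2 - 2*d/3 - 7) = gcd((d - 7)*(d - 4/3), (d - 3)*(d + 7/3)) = 1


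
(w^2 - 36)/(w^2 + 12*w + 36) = (w - 6)/(w + 6)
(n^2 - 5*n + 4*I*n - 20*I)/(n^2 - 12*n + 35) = (n + 4*I)/(n - 7)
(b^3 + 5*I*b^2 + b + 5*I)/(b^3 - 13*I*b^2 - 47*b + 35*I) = (b^2 + 6*I*b - 5)/(b^2 - 12*I*b - 35)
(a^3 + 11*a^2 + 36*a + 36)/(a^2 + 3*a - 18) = (a^2 + 5*a + 6)/(a - 3)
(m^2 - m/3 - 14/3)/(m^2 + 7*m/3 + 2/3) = (3*m - 7)/(3*m + 1)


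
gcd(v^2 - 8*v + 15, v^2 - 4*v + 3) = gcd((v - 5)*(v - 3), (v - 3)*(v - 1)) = v - 3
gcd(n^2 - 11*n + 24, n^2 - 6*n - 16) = n - 8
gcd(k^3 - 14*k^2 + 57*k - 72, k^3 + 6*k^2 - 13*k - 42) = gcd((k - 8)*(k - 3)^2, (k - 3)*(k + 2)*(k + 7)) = k - 3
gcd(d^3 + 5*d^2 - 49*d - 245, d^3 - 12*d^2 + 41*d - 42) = d - 7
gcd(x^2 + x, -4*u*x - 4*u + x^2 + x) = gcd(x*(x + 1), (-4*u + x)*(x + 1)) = x + 1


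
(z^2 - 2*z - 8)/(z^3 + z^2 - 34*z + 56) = (z + 2)/(z^2 + 5*z - 14)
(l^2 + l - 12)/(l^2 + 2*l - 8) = (l - 3)/(l - 2)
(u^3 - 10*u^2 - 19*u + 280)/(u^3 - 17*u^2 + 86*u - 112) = (u + 5)/(u - 2)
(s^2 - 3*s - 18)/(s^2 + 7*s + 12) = (s - 6)/(s + 4)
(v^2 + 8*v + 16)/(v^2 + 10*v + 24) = (v + 4)/(v + 6)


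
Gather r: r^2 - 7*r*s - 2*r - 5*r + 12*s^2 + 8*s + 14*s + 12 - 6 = r^2 + r*(-7*s - 7) + 12*s^2 + 22*s + 6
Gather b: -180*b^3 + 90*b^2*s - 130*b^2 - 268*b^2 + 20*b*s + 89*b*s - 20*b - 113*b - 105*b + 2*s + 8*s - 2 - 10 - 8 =-180*b^3 + b^2*(90*s - 398) + b*(109*s - 238) + 10*s - 20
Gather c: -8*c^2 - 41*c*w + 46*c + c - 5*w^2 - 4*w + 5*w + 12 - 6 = -8*c^2 + c*(47 - 41*w) - 5*w^2 + w + 6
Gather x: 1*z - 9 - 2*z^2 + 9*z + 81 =-2*z^2 + 10*z + 72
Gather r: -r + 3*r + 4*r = 6*r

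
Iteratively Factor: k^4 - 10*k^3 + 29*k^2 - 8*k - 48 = (k - 3)*(k^3 - 7*k^2 + 8*k + 16) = (k - 3)*(k + 1)*(k^2 - 8*k + 16) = (k - 4)*(k - 3)*(k + 1)*(k - 4)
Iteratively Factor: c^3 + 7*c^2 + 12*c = (c + 4)*(c^2 + 3*c) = c*(c + 4)*(c + 3)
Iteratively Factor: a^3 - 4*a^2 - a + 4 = (a - 1)*(a^2 - 3*a - 4) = (a - 1)*(a + 1)*(a - 4)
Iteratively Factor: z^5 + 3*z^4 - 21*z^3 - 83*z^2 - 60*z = (z + 1)*(z^4 + 2*z^3 - 23*z^2 - 60*z) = z*(z + 1)*(z^3 + 2*z^2 - 23*z - 60) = z*(z - 5)*(z + 1)*(z^2 + 7*z + 12) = z*(z - 5)*(z + 1)*(z + 3)*(z + 4)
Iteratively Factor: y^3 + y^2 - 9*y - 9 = (y - 3)*(y^2 + 4*y + 3) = (y - 3)*(y + 3)*(y + 1)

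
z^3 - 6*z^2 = z^2*(z - 6)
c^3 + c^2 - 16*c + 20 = (c - 2)^2*(c + 5)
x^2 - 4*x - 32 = (x - 8)*(x + 4)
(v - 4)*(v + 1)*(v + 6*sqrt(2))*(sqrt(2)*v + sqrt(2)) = sqrt(2)*v^4 - 2*sqrt(2)*v^3 + 12*v^3 - 24*v^2 - 7*sqrt(2)*v^2 - 84*v - 4*sqrt(2)*v - 48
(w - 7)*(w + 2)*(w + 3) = w^3 - 2*w^2 - 29*w - 42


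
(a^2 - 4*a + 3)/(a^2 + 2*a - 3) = (a - 3)/(a + 3)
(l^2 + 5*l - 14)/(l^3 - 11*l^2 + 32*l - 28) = (l + 7)/(l^2 - 9*l + 14)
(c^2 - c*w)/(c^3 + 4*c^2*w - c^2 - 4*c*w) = (c - w)/(c^2 + 4*c*w - c - 4*w)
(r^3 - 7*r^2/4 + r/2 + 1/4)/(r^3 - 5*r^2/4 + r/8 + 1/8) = 2*(r - 1)/(2*r - 1)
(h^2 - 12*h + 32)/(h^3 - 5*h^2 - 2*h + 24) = (h - 8)/(h^2 - h - 6)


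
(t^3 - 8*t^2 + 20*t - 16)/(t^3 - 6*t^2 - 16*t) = (-t^3 + 8*t^2 - 20*t + 16)/(t*(-t^2 + 6*t + 16))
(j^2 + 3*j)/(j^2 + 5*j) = (j + 3)/(j + 5)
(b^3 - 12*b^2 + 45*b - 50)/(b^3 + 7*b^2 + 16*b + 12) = (b^3 - 12*b^2 + 45*b - 50)/(b^3 + 7*b^2 + 16*b + 12)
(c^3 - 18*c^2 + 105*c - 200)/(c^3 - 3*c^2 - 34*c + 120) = (c^2 - 13*c + 40)/(c^2 + 2*c - 24)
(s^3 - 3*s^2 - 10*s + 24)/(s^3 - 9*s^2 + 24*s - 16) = (s^2 + s - 6)/(s^2 - 5*s + 4)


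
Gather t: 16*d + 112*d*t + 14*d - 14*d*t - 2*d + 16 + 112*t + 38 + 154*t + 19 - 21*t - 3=28*d + t*(98*d + 245) + 70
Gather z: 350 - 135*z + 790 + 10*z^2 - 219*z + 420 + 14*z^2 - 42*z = 24*z^2 - 396*z + 1560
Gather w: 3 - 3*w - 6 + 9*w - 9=6*w - 12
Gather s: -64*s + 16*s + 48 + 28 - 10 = 66 - 48*s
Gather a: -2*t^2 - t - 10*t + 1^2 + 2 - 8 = -2*t^2 - 11*t - 5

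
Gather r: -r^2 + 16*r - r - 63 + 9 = -r^2 + 15*r - 54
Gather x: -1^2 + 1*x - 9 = x - 10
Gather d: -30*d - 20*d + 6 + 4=10 - 50*d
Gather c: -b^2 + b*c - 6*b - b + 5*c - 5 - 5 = -b^2 - 7*b + c*(b + 5) - 10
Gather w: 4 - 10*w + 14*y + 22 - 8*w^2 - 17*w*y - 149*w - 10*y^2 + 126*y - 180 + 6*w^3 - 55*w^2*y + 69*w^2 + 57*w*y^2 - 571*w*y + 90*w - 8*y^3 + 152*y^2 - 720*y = 6*w^3 + w^2*(61 - 55*y) + w*(57*y^2 - 588*y - 69) - 8*y^3 + 142*y^2 - 580*y - 154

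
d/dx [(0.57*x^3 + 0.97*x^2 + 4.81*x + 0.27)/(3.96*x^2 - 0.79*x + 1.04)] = (2.2572*x^4 - 0.9006*x^3 - 18.0355*x^2 - 0.1208*x + 5.2157)/(15.6816*x^4 - 6.2568*x^3 + 8.8609*x^2 - 1.6432*x + 1.0816)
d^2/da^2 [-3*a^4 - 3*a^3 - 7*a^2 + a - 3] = -36*a^2 - 18*a - 14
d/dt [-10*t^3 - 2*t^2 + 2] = 2*t*(-15*t - 2)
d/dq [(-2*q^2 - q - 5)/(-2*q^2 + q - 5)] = 2*(5 - 2*q^2)/(4*q^4 - 4*q^3 + 21*q^2 - 10*q + 25)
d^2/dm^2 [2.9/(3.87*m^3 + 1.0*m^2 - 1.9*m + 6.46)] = (-(67.338*m + 5.8)*(3.87*m^3 + 1.0*m^2 - 1.9*m + 6.46) + 2.9*(11.61*m^2 + 2.0*m - 1.9)*(23.22*m^2 + 4.0*m - 3.8))/(3.87*m^3 + 1.0*m^2 - 1.9*m + 6.46)^3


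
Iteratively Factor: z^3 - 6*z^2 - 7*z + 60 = (z - 4)*(z^2 - 2*z - 15) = (z - 4)*(z + 3)*(z - 5)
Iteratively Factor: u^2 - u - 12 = (u + 3)*(u - 4)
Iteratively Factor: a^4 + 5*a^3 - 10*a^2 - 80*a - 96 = (a + 2)*(a^3 + 3*a^2 - 16*a - 48) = (a + 2)*(a + 3)*(a^2 - 16) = (a - 4)*(a + 2)*(a + 3)*(a + 4)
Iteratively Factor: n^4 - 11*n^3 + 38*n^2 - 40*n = (n - 4)*(n^3 - 7*n^2 + 10*n) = (n - 4)*(n - 2)*(n^2 - 5*n) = (n - 5)*(n - 4)*(n - 2)*(n)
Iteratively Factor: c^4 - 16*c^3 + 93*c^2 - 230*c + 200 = (c - 5)*(c^3 - 11*c^2 + 38*c - 40) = (c - 5)^2*(c^2 - 6*c + 8) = (c - 5)^2*(c - 2)*(c - 4)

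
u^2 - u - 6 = (u - 3)*(u + 2)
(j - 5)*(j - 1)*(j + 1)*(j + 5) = j^4 - 26*j^2 + 25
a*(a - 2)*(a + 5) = a^3 + 3*a^2 - 10*a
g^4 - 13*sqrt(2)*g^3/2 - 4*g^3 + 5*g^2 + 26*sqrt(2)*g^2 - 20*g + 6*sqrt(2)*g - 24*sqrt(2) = (g - 4)*(g - 6*sqrt(2))*(g - sqrt(2))*(g + sqrt(2)/2)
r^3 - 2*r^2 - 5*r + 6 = (r - 3)*(r - 1)*(r + 2)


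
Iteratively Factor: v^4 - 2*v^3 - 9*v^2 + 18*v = (v + 3)*(v^3 - 5*v^2 + 6*v) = (v - 3)*(v + 3)*(v^2 - 2*v) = v*(v - 3)*(v + 3)*(v - 2)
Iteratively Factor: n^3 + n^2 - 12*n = (n)*(n^2 + n - 12) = n*(n + 4)*(n - 3)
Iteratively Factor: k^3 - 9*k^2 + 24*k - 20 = (k - 2)*(k^2 - 7*k + 10) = (k - 2)^2*(k - 5)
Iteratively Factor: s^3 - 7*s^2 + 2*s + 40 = (s - 5)*(s^2 - 2*s - 8) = (s - 5)*(s - 4)*(s + 2)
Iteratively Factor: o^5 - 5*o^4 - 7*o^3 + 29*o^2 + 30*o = (o + 2)*(o^4 - 7*o^3 + 7*o^2 + 15*o) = o*(o + 2)*(o^3 - 7*o^2 + 7*o + 15) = o*(o + 1)*(o + 2)*(o^2 - 8*o + 15) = o*(o - 5)*(o + 1)*(o + 2)*(o - 3)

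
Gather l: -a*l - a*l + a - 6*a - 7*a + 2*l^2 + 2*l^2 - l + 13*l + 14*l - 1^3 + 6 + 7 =-12*a + 4*l^2 + l*(26 - 2*a) + 12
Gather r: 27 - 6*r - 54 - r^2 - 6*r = -r^2 - 12*r - 27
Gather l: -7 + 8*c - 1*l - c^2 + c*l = -c^2 + 8*c + l*(c - 1) - 7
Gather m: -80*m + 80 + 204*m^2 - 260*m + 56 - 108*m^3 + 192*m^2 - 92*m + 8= -108*m^3 + 396*m^2 - 432*m + 144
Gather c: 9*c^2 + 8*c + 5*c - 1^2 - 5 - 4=9*c^2 + 13*c - 10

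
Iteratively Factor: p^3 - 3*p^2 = (p)*(p^2 - 3*p) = p*(p - 3)*(p)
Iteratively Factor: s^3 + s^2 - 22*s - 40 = (s + 4)*(s^2 - 3*s - 10) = (s + 2)*(s + 4)*(s - 5)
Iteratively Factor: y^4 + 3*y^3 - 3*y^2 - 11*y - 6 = (y + 1)*(y^3 + 2*y^2 - 5*y - 6) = (y - 2)*(y + 1)*(y^2 + 4*y + 3) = (y - 2)*(y + 1)^2*(y + 3)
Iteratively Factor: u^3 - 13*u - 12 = (u - 4)*(u^2 + 4*u + 3) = (u - 4)*(u + 3)*(u + 1)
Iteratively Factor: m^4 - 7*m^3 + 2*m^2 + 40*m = (m - 5)*(m^3 - 2*m^2 - 8*m) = (m - 5)*(m + 2)*(m^2 - 4*m) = (m - 5)*(m - 4)*(m + 2)*(m)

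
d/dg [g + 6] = 1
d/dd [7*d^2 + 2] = 14*d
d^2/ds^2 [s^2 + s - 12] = 2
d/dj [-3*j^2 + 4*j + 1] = 4 - 6*j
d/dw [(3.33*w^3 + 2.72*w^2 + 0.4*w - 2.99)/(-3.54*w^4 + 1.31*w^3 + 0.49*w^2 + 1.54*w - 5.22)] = (11.7882*w^6 + 19.2576*w^5 + 2.3165*w^4 - 33.13*w^3 - 36.4043*w^2 - 25.4666*w + 2.5166)/(12.5316*w^8 - 9.2748*w^7 - 1.7531*w^6 - 9.6194*w^5 + 41.2325*w^4 - 12.1672*w^3 - 2.744*w^2 - 16.0776*w + 27.2484)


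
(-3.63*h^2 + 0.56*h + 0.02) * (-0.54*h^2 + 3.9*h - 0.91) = 1.9602*h^4 - 14.4594*h^3 + 5.4765*h^2 - 0.4316*h - 0.0182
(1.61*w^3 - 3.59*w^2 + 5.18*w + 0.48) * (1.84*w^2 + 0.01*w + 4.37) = 2.9624*w^5 - 6.5895*w^4 + 16.531*w^3 - 14.7533*w^2 + 22.6414*w + 2.0976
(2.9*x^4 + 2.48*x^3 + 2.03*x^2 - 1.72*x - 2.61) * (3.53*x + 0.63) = 10.237*x^5 + 10.5814*x^4 + 8.7283*x^3 - 4.7927*x^2 - 10.2969*x - 1.6443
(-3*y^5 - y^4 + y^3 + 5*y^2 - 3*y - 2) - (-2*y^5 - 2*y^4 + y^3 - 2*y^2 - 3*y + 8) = -y^5 + y^4 + 7*y^2 - 10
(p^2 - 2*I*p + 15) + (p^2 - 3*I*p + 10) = 2*p^2 - 5*I*p + 25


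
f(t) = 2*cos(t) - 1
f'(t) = -2*sin(t)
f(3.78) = -2.61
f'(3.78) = 1.19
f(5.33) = 0.16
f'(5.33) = 1.63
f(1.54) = -0.94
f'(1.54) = -2.00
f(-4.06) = -2.21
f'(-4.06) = -1.59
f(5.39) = 0.25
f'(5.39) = 1.56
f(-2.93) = -2.96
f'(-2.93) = 0.42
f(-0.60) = 0.65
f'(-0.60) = 1.13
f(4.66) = -1.10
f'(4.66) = 2.00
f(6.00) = 0.92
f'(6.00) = 0.56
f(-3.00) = -2.98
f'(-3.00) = 0.28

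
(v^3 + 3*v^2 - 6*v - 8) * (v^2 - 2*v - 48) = v^5 + v^4 - 60*v^3 - 140*v^2 + 304*v + 384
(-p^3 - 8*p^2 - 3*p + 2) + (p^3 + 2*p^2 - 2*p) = -6*p^2 - 5*p + 2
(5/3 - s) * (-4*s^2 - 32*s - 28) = 4*s^3 + 76*s^2/3 - 76*s/3 - 140/3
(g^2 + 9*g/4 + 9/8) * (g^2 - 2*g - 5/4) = g^4 + g^3/4 - 37*g^2/8 - 81*g/16 - 45/32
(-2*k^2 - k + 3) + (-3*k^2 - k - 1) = -5*k^2 - 2*k + 2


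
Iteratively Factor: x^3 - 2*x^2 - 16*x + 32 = (x - 2)*(x^2 - 16) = (x - 4)*(x - 2)*(x + 4)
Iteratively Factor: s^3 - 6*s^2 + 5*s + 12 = (s - 4)*(s^2 - 2*s - 3) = (s - 4)*(s - 3)*(s + 1)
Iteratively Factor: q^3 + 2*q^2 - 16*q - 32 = (q + 4)*(q^2 - 2*q - 8) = (q - 4)*(q + 4)*(q + 2)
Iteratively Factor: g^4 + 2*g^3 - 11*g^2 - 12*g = (g - 3)*(g^3 + 5*g^2 + 4*g) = (g - 3)*(g + 4)*(g^2 + g) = (g - 3)*(g + 1)*(g + 4)*(g)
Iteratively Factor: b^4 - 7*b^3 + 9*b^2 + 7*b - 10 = (b - 5)*(b^3 - 2*b^2 - b + 2) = (b - 5)*(b - 2)*(b^2 - 1) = (b - 5)*(b - 2)*(b + 1)*(b - 1)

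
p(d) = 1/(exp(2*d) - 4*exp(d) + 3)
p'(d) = (-2*exp(2*d) + 4*exp(d))/(exp(2*d) - 4*exp(d) + 3)^2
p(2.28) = 0.02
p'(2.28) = -0.04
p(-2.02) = 0.40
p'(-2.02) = 0.08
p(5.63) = 0.00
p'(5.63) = -0.00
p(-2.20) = 0.39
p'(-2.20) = 0.06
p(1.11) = 14.31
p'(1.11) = -1284.83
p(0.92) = -1.35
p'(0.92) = -4.66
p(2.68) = 0.01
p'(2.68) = -0.01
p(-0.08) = 6.26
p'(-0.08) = 77.98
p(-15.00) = 0.33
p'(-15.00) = 0.00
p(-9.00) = 0.33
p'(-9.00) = 0.00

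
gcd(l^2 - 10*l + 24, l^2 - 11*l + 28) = l - 4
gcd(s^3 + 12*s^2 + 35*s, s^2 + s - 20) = s + 5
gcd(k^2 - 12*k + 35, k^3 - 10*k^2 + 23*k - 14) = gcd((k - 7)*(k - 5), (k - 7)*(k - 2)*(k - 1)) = k - 7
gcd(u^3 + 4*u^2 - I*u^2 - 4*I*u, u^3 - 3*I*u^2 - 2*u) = u^2 - I*u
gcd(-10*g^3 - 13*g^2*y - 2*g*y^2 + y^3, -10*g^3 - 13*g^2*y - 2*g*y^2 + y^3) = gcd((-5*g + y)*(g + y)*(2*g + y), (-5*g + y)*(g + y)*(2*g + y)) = -10*g^3 - 13*g^2*y - 2*g*y^2 + y^3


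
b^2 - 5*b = b*(b - 5)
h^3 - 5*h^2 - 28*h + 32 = (h - 8)*(h - 1)*(h + 4)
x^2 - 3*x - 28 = (x - 7)*(x + 4)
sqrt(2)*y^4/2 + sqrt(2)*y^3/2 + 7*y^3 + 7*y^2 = y^2*(y + 7*sqrt(2))*(sqrt(2)*y/2 + sqrt(2)/2)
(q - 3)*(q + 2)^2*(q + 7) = q^4 + 8*q^3 - q^2 - 68*q - 84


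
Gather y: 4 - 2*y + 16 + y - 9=11 - y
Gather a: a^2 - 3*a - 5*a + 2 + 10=a^2 - 8*a + 12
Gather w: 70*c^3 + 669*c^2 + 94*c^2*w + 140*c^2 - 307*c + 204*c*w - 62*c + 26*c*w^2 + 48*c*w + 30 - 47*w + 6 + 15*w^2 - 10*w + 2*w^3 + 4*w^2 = 70*c^3 + 809*c^2 - 369*c + 2*w^3 + w^2*(26*c + 19) + w*(94*c^2 + 252*c - 57) + 36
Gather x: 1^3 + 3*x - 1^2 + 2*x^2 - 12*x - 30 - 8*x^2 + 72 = -6*x^2 - 9*x + 42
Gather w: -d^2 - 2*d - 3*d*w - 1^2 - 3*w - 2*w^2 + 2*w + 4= -d^2 - 2*d - 2*w^2 + w*(-3*d - 1) + 3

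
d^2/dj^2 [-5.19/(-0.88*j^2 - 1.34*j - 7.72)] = (-8.038272*j^2 - 12.240096*j + 5.19*(1.76*j + 1.34)*(3.52*j + 2.68) - 70.517568)/(0.88*j^2 + 1.34*j + 7.72)^3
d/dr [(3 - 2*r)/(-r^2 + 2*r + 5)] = 2*(-r^2 + 3*r - 8)/(r^4 - 4*r^3 - 6*r^2 + 20*r + 25)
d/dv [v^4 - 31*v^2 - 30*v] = 4*v^3 - 62*v - 30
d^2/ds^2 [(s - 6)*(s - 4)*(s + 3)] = 6*s - 14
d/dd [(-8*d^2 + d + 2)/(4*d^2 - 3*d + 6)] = 4*(5*d^2 - 28*d + 3)/(16*d^4 - 24*d^3 + 57*d^2 - 36*d + 36)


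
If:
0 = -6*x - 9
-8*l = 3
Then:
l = -3/8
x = -3/2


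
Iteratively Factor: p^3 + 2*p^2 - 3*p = (p + 3)*(p^2 - p) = (p - 1)*(p + 3)*(p)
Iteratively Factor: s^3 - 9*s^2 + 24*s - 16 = (s - 4)*(s^2 - 5*s + 4) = (s - 4)*(s - 1)*(s - 4)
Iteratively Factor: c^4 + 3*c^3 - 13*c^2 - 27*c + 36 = (c + 4)*(c^3 - c^2 - 9*c + 9) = (c + 3)*(c + 4)*(c^2 - 4*c + 3) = (c - 1)*(c + 3)*(c + 4)*(c - 3)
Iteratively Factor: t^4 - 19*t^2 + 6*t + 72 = (t - 3)*(t^3 + 3*t^2 - 10*t - 24) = (t - 3)^2*(t^2 + 6*t + 8) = (t - 3)^2*(t + 2)*(t + 4)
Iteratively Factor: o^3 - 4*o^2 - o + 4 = (o - 1)*(o^2 - 3*o - 4) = (o - 4)*(o - 1)*(o + 1)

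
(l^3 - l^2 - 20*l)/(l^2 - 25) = l*(l + 4)/(l + 5)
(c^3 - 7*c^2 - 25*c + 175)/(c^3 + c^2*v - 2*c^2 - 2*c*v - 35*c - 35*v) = (c - 5)/(c + v)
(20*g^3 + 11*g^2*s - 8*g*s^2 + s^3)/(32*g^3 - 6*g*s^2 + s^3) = (-5*g^2 - 4*g*s + s^2)/(-8*g^2 - 2*g*s + s^2)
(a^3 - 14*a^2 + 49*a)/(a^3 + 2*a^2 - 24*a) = (a^2 - 14*a + 49)/(a^2 + 2*a - 24)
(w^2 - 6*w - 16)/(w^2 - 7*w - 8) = (w + 2)/(w + 1)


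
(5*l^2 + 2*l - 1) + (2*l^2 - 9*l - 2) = 7*l^2 - 7*l - 3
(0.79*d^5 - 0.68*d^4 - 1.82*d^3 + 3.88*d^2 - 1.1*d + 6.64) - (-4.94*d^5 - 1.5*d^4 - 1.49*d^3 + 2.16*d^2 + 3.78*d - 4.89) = 5.73*d^5 + 0.82*d^4 - 0.33*d^3 + 1.72*d^2 - 4.88*d + 11.53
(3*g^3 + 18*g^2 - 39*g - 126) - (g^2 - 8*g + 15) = 3*g^3 + 17*g^2 - 31*g - 141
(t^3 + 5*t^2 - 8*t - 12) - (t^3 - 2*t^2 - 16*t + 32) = 7*t^2 + 8*t - 44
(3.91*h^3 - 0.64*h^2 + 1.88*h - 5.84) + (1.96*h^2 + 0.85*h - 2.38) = 3.91*h^3 + 1.32*h^2 + 2.73*h - 8.22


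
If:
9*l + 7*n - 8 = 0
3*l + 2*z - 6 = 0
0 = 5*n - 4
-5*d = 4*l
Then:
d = -16/75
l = 4/15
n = 4/5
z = 13/5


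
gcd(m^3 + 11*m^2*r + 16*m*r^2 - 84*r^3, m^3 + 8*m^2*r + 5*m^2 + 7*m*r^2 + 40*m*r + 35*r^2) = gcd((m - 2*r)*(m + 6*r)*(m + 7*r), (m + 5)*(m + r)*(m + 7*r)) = m + 7*r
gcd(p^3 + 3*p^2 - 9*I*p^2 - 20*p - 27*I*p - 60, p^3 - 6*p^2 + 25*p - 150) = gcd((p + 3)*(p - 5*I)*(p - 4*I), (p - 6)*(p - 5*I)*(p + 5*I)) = p - 5*I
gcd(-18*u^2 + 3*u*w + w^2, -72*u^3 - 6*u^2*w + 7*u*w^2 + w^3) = 18*u^2 - 3*u*w - w^2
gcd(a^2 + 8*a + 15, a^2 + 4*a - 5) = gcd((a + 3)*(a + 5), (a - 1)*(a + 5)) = a + 5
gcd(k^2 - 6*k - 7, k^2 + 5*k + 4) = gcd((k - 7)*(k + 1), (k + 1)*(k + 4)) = k + 1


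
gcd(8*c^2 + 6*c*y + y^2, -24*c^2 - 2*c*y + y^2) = 4*c + y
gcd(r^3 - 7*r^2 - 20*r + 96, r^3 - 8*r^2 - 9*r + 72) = r^2 - 11*r + 24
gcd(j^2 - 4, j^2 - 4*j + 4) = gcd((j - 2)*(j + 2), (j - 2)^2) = j - 2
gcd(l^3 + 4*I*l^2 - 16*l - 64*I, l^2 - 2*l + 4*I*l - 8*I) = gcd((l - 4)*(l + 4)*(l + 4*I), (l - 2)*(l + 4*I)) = l + 4*I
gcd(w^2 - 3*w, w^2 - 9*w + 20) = 1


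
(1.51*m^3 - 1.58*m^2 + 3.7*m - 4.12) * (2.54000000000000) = 3.8354*m^3 - 4.0132*m^2 + 9.398*m - 10.4648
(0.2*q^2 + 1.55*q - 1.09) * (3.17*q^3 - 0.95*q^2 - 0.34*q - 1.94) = 0.634*q^5 + 4.7235*q^4 - 4.9958*q^3 + 0.1205*q^2 - 2.6364*q + 2.1146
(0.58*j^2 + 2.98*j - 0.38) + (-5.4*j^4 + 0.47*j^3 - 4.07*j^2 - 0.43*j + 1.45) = -5.4*j^4 + 0.47*j^3 - 3.49*j^2 + 2.55*j + 1.07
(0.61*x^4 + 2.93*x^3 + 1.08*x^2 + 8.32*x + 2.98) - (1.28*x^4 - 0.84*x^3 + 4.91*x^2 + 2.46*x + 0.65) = -0.67*x^4 + 3.77*x^3 - 3.83*x^2 + 5.86*x + 2.33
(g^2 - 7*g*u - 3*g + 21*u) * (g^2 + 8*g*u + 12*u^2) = g^4 + g^3*u - 3*g^3 - 44*g^2*u^2 - 3*g^2*u - 84*g*u^3 + 132*g*u^2 + 252*u^3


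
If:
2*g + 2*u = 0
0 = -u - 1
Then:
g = 1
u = -1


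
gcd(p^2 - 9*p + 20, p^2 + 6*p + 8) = 1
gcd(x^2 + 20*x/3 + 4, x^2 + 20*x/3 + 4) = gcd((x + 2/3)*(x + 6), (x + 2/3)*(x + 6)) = x^2 + 20*x/3 + 4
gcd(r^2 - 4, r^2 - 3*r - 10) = r + 2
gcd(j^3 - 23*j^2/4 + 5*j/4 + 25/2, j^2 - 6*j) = 1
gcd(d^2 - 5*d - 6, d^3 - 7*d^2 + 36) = d - 6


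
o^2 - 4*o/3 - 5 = (o - 3)*(o + 5/3)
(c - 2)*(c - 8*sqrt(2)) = c^2 - 8*sqrt(2)*c - 2*c + 16*sqrt(2)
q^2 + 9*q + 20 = (q + 4)*(q + 5)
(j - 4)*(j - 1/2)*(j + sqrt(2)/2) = j^3 - 9*j^2/2 + sqrt(2)*j^2/2 - 9*sqrt(2)*j/4 + 2*j + sqrt(2)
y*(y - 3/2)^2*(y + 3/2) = y^4 - 3*y^3/2 - 9*y^2/4 + 27*y/8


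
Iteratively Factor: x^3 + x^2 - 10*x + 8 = (x + 4)*(x^2 - 3*x + 2) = (x - 1)*(x + 4)*(x - 2)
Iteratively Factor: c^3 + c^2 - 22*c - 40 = (c - 5)*(c^2 + 6*c + 8) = (c - 5)*(c + 4)*(c + 2)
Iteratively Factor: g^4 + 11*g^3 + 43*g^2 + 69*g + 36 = (g + 4)*(g^3 + 7*g^2 + 15*g + 9) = (g + 1)*(g + 4)*(g^2 + 6*g + 9) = (g + 1)*(g + 3)*(g + 4)*(g + 3)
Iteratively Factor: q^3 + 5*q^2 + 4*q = (q + 4)*(q^2 + q) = (q + 1)*(q + 4)*(q)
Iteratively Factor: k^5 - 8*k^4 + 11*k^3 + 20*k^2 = (k)*(k^4 - 8*k^3 + 11*k^2 + 20*k) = k*(k - 5)*(k^3 - 3*k^2 - 4*k) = k*(k - 5)*(k - 4)*(k^2 + k) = k^2*(k - 5)*(k - 4)*(k + 1)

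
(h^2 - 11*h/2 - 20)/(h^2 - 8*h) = (h + 5/2)/h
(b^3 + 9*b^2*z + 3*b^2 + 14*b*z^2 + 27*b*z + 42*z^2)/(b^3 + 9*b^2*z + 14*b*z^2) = (b + 3)/b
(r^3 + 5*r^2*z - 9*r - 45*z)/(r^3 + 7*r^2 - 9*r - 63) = (r + 5*z)/(r + 7)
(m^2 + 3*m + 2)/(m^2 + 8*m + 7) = (m + 2)/(m + 7)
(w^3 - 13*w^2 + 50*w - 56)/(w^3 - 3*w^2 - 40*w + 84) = (w - 4)/(w + 6)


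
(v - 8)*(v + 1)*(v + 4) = v^3 - 3*v^2 - 36*v - 32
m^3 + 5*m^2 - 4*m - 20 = (m - 2)*(m + 2)*(m + 5)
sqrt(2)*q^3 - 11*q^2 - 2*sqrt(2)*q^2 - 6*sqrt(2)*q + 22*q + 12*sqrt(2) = (q - 2)*(q - 6*sqrt(2))*(sqrt(2)*q + 1)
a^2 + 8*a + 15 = (a + 3)*(a + 5)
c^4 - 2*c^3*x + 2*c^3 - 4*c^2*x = c^2*(c + 2)*(c - 2*x)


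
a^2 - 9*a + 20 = (a - 5)*(a - 4)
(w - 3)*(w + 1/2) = w^2 - 5*w/2 - 3/2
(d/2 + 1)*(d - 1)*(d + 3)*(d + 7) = d^4/2 + 11*d^3/2 + 29*d^2/2 + d/2 - 21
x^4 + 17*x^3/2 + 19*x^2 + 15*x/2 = x*(x + 1/2)*(x + 3)*(x + 5)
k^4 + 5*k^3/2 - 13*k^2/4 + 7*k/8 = k*(k - 1/2)^2*(k + 7/2)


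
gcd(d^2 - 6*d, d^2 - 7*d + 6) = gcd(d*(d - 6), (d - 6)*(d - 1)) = d - 6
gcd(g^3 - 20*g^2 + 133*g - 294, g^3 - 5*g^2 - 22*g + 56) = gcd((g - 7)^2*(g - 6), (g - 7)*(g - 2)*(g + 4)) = g - 7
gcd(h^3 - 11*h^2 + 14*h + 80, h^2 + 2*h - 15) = 1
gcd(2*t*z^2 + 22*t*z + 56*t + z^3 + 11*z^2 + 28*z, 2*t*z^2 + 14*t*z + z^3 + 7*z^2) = 2*t*z + 14*t + z^2 + 7*z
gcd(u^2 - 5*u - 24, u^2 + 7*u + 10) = 1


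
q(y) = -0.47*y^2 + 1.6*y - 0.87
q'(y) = 1.6 - 0.94*y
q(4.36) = -2.83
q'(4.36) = -2.50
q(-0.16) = -1.14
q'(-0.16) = 1.75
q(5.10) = -4.93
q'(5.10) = -3.19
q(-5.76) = -25.68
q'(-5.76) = 7.01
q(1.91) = 0.47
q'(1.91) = -0.20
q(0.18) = -0.60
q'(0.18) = 1.43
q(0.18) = -0.60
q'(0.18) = 1.43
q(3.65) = -1.29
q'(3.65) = -1.83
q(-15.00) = -130.62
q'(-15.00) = 15.70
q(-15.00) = -130.62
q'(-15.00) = 15.70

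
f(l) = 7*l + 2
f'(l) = 7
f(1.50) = 12.50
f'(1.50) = 7.00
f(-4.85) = -31.95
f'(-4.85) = 7.00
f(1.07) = 9.49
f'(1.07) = 7.00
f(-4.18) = -27.26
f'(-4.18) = 7.00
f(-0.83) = -3.81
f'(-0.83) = 7.00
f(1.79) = 14.53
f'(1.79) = 7.00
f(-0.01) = 1.93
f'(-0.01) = 7.00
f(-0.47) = -1.29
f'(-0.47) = 7.00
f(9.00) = 65.00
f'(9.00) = 7.00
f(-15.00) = -103.00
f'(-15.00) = 7.00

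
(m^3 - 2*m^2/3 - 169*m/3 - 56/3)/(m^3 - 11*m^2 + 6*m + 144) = (3*m^2 + 22*m + 7)/(3*(m^2 - 3*m - 18))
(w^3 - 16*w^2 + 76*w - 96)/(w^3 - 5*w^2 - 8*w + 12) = (w^2 - 10*w + 16)/(w^2 + w - 2)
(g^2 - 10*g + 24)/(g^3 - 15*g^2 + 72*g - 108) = (g - 4)/(g^2 - 9*g + 18)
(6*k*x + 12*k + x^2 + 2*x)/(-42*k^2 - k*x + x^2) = (x + 2)/(-7*k + x)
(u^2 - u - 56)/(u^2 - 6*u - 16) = (u + 7)/(u + 2)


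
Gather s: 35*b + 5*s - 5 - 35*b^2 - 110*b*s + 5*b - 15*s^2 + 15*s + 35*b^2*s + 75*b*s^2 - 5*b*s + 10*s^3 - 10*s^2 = -35*b^2 + 40*b + 10*s^3 + s^2*(75*b - 25) + s*(35*b^2 - 115*b + 20) - 5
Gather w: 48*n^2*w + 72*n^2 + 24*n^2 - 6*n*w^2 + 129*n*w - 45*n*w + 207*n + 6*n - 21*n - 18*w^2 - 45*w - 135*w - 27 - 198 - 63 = 96*n^2 + 192*n + w^2*(-6*n - 18) + w*(48*n^2 + 84*n - 180) - 288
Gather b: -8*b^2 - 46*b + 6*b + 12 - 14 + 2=-8*b^2 - 40*b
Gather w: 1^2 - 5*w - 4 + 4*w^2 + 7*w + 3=4*w^2 + 2*w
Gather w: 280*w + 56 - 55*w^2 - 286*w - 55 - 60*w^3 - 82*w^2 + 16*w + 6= -60*w^3 - 137*w^2 + 10*w + 7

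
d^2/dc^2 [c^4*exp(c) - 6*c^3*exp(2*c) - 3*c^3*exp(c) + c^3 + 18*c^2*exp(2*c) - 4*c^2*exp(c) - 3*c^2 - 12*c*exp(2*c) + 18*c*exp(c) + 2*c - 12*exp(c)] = c^4*exp(c) - 24*c^3*exp(2*c) + 5*c^3*exp(c) - 10*c^2*exp(c) + 60*c*exp(2*c) - 16*c*exp(c) + 6*c - 12*exp(2*c) + 16*exp(c) - 6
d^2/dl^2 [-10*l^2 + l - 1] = -20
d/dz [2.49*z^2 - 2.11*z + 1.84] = 4.98*z - 2.11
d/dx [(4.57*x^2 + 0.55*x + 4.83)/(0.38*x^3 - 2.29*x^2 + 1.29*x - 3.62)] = (-1.7366*x^4 - 0.417999999999999*x^3 + 1.6486*x^2 - 10.9654*x - 8.2217)/(0.1444*x^6 - 1.7404*x^5 + 6.2245*x^4 - 8.6594*x^3 + 18.2437*x^2 - 9.3396*x + 13.1044)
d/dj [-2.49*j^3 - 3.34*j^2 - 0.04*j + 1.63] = -7.47*j^2 - 6.68*j - 0.04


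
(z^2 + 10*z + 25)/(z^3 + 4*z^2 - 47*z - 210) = (z + 5)/(z^2 - z - 42)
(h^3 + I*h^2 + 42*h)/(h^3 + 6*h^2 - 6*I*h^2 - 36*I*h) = (h + 7*I)/(h + 6)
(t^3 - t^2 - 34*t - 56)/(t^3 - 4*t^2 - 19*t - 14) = (t + 4)/(t + 1)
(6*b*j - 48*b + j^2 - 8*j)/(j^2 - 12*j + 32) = (6*b + j)/(j - 4)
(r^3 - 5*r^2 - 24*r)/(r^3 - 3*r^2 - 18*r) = (r - 8)/(r - 6)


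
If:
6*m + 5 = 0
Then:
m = -5/6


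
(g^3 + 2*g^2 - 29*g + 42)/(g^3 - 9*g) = (g^2 + 5*g - 14)/(g*(g + 3))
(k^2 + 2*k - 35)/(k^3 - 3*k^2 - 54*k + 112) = (k - 5)/(k^2 - 10*k + 16)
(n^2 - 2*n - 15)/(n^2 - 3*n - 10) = (n + 3)/(n + 2)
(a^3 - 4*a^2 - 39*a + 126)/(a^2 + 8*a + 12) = (a^2 - 10*a + 21)/(a + 2)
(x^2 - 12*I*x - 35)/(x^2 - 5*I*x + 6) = (x^2 - 12*I*x - 35)/(x^2 - 5*I*x + 6)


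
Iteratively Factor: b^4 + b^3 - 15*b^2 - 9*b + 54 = (b - 2)*(b^3 + 3*b^2 - 9*b - 27) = (b - 2)*(b + 3)*(b^2 - 9) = (b - 2)*(b + 3)^2*(b - 3)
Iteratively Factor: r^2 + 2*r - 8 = (r + 4)*(r - 2)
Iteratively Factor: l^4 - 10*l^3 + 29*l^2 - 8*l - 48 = (l + 1)*(l^3 - 11*l^2 + 40*l - 48) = (l - 3)*(l + 1)*(l^2 - 8*l + 16) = (l - 4)*(l - 3)*(l + 1)*(l - 4)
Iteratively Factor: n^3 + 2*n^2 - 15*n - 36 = (n - 4)*(n^2 + 6*n + 9) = (n - 4)*(n + 3)*(n + 3)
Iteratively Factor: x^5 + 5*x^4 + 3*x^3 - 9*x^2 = (x + 3)*(x^4 + 2*x^3 - 3*x^2) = x*(x + 3)*(x^3 + 2*x^2 - 3*x) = x*(x + 3)^2*(x^2 - x) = x^2*(x + 3)^2*(x - 1)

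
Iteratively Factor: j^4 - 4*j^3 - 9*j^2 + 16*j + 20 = (j + 2)*(j^3 - 6*j^2 + 3*j + 10) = (j + 1)*(j + 2)*(j^2 - 7*j + 10) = (j - 2)*(j + 1)*(j + 2)*(j - 5)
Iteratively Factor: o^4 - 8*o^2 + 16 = (o - 2)*(o^3 + 2*o^2 - 4*o - 8) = (o - 2)^2*(o^2 + 4*o + 4) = (o - 2)^2*(o + 2)*(o + 2)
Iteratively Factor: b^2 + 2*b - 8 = (b - 2)*(b + 4)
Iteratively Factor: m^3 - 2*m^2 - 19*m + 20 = (m - 1)*(m^2 - m - 20) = (m - 5)*(m - 1)*(m + 4)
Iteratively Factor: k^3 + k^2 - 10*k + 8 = (k - 1)*(k^2 + 2*k - 8) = (k - 1)*(k + 4)*(k - 2)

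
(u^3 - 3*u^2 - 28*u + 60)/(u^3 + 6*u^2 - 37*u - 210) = (u - 2)/(u + 7)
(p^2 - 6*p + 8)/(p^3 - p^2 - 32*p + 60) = (p - 4)/(p^2 + p - 30)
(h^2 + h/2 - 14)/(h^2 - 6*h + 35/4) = 2*(h + 4)/(2*h - 5)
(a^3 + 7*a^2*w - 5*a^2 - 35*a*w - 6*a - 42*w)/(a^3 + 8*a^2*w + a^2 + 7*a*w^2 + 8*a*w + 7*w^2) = (a - 6)/(a + w)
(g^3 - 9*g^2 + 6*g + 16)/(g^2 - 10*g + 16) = g + 1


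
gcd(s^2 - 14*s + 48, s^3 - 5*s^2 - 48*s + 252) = s - 6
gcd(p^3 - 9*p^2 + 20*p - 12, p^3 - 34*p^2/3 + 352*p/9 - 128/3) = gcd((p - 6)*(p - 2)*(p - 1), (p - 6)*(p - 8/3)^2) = p - 6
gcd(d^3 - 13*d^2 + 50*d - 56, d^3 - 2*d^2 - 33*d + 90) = 1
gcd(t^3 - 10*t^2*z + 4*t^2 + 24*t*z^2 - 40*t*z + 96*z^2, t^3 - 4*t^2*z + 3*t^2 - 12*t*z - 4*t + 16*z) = -t^2 + 4*t*z - 4*t + 16*z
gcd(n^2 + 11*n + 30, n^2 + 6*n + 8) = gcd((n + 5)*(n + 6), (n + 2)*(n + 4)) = 1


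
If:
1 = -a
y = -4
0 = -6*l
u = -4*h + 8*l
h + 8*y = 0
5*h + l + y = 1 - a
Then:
No Solution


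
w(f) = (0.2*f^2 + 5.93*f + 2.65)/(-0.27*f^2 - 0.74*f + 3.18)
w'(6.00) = 0.74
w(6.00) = -4.14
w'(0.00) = 2.06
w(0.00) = 0.83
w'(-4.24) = 16.56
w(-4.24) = -12.91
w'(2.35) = 14035.94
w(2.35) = -353.27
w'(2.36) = 7162.83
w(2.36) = -253.00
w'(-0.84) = 1.50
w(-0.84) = -0.61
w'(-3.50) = 4.81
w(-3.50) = -6.36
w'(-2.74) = 2.40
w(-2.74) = -3.80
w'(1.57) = 15.65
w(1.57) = 9.21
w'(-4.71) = 88.32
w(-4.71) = -30.85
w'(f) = (0.4*f + 5.93)/(-0.27*f^2 - 0.74*f + 3.18) + (0.54*f + 0.74)*(0.2*f^2 + 5.93*f + 2.65)/(-0.27*f^2 - 0.74*f + 3.18)^2 = (1.4531*f^2 + 2.703*f + 20.8184)/(0.0729*f^4 + 0.3996*f^3 - 1.1696*f^2 - 4.7064*f + 10.1124)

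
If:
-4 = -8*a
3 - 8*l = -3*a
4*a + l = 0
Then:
No Solution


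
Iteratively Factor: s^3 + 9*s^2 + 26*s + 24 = (s + 4)*(s^2 + 5*s + 6) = (s + 3)*(s + 4)*(s + 2)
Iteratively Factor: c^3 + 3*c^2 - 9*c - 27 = (c + 3)*(c^2 - 9) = (c + 3)^2*(c - 3)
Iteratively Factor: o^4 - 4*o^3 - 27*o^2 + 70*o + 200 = (o - 5)*(o^3 + o^2 - 22*o - 40) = (o - 5)*(o + 4)*(o^2 - 3*o - 10) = (o - 5)^2*(o + 4)*(o + 2)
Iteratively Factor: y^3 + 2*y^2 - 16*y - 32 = (y + 4)*(y^2 - 2*y - 8) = (y - 4)*(y + 4)*(y + 2)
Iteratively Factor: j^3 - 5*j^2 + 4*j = (j)*(j^2 - 5*j + 4) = j*(j - 4)*(j - 1)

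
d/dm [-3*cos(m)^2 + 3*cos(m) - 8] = -3*sin(m) + 3*sin(2*m)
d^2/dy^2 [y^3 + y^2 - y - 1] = 6*y + 2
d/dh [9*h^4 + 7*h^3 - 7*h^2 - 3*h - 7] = 36*h^3 + 21*h^2 - 14*h - 3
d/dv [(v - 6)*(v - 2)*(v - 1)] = 3*v^2 - 18*v + 20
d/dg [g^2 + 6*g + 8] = 2*g + 6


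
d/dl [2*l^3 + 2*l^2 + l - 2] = 6*l^2 + 4*l + 1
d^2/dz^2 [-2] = 0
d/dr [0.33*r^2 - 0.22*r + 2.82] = 0.66*r - 0.22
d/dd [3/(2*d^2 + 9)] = -12*d/(2*d^2 + 9)^2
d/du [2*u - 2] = 2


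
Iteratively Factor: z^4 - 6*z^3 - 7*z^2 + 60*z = (z + 3)*(z^3 - 9*z^2 + 20*z) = z*(z + 3)*(z^2 - 9*z + 20) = z*(z - 4)*(z + 3)*(z - 5)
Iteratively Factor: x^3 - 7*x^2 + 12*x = (x)*(x^2 - 7*x + 12) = x*(x - 3)*(x - 4)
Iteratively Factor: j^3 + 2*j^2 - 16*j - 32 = (j + 2)*(j^2 - 16) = (j - 4)*(j + 2)*(j + 4)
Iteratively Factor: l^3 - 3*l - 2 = (l - 2)*(l^2 + 2*l + 1) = (l - 2)*(l + 1)*(l + 1)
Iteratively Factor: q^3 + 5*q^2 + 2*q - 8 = (q + 2)*(q^2 + 3*q - 4) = (q - 1)*(q + 2)*(q + 4)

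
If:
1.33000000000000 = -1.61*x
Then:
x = -0.83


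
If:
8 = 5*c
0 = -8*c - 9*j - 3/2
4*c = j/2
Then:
No Solution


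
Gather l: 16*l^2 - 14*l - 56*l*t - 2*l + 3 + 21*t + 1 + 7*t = 16*l^2 + l*(-56*t - 16) + 28*t + 4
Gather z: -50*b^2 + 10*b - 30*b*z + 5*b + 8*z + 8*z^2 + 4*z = -50*b^2 + 15*b + 8*z^2 + z*(12 - 30*b)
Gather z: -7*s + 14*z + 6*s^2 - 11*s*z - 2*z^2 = 6*s^2 - 7*s - 2*z^2 + z*(14 - 11*s)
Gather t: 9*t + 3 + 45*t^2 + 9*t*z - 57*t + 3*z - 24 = 45*t^2 + t*(9*z - 48) + 3*z - 21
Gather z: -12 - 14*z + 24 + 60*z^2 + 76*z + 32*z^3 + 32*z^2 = 32*z^3 + 92*z^2 + 62*z + 12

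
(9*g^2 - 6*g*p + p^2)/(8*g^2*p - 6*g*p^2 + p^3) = (9*g^2 - 6*g*p + p^2)/(p*(8*g^2 - 6*g*p + p^2))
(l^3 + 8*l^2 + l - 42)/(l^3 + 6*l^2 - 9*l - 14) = (l + 3)/(l + 1)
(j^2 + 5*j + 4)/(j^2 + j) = (j + 4)/j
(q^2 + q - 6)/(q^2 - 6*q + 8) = (q + 3)/(q - 4)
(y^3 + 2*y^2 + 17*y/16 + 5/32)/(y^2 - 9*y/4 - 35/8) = (8*y^2 + 6*y + 1)/(4*(2*y - 7))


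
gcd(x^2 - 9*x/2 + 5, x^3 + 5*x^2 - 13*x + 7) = 1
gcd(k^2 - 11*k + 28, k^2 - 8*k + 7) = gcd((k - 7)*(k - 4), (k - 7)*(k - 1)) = k - 7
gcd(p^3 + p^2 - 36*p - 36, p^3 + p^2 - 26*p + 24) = p + 6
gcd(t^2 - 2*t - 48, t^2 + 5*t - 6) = t + 6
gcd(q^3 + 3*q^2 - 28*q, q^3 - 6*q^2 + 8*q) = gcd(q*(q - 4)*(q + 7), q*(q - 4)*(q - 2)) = q^2 - 4*q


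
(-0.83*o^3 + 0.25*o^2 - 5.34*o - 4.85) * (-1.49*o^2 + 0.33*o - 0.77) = 1.2367*o^5 - 0.6464*o^4 + 8.6782*o^3 + 5.2718*o^2 + 2.5113*o + 3.7345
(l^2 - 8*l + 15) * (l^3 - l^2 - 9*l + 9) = l^5 - 9*l^4 + 14*l^3 + 66*l^2 - 207*l + 135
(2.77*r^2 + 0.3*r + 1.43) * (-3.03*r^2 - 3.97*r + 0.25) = -8.3931*r^4 - 11.9059*r^3 - 4.8314*r^2 - 5.6021*r + 0.3575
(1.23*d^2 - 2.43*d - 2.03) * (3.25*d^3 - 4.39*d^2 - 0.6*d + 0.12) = 3.9975*d^5 - 13.2972*d^4 + 3.3322*d^3 + 10.5173*d^2 + 0.9264*d - 0.2436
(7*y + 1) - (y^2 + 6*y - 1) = -y^2 + y + 2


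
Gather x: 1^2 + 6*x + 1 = 6*x + 2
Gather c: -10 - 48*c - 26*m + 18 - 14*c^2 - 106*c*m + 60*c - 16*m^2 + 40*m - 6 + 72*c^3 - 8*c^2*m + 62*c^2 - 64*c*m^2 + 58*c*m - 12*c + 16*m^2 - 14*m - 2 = 72*c^3 + c^2*(48 - 8*m) + c*(-64*m^2 - 48*m)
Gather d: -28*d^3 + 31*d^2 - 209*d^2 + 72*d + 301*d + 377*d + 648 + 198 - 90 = -28*d^3 - 178*d^2 + 750*d + 756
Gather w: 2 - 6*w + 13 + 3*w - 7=8 - 3*w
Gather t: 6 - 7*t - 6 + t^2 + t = t^2 - 6*t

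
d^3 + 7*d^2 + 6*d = d*(d + 1)*(d + 6)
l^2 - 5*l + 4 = (l - 4)*(l - 1)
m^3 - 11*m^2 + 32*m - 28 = (m - 7)*(m - 2)^2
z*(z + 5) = z^2 + 5*z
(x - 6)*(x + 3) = x^2 - 3*x - 18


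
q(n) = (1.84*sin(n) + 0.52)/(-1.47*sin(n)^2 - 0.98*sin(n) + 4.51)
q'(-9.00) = -0.36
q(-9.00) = -0.05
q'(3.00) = -0.48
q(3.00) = 0.18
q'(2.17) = -0.92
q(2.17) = 0.76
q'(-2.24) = -0.30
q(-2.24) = -0.21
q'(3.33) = -0.39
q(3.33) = 0.04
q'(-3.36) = -0.51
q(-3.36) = 0.22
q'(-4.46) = -0.67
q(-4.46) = 1.05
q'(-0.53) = 0.35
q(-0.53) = -0.09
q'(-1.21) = 0.20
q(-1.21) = -0.29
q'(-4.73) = 0.05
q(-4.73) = 1.15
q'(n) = (2.94*sin(n)*cos(n) + 0.98*cos(n))*(1.84*sin(n) + 0.52)/(-1.47*sin(n)^2 - 0.98*sin(n) + 4.51)^2 + 1.84*cos(n)/(-1.47*sin(n)^2 - 0.98*sin(n) + 4.51)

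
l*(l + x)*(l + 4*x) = l^3 + 5*l^2*x + 4*l*x^2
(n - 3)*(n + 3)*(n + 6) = n^3 + 6*n^2 - 9*n - 54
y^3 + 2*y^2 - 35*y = y*(y - 5)*(y + 7)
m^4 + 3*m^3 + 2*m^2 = m^2*(m + 1)*(m + 2)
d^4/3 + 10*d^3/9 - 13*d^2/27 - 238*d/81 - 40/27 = (d/3 + 1)*(d - 5/3)*(d + 2/3)*(d + 4/3)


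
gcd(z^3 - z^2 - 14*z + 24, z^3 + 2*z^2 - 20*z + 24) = z - 2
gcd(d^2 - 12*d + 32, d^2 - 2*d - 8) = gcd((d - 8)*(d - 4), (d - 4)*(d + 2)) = d - 4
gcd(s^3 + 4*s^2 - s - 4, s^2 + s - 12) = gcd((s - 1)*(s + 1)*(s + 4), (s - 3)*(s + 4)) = s + 4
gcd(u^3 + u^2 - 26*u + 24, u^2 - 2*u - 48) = u + 6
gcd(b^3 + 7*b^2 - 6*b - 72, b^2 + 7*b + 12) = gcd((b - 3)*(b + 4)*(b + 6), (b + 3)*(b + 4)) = b + 4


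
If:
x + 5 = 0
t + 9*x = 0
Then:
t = 45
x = -5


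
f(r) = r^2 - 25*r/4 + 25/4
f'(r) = 2*r - 25/4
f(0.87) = 1.57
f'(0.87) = -4.51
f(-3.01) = 34.12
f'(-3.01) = -12.27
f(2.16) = -2.58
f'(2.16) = -1.93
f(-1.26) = 15.71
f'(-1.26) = -8.77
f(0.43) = 3.75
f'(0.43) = -5.39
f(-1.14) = 14.67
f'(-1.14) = -8.53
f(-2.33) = 26.24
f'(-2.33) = -10.91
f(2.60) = -3.24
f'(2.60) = -1.05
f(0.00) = 6.25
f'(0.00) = -6.25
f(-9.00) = 143.50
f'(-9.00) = -24.25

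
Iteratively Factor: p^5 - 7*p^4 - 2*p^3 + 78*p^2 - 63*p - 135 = (p + 1)*(p^4 - 8*p^3 + 6*p^2 + 72*p - 135) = (p + 1)*(p + 3)*(p^3 - 11*p^2 + 39*p - 45) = (p - 3)*(p + 1)*(p + 3)*(p^2 - 8*p + 15) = (p - 5)*(p - 3)*(p + 1)*(p + 3)*(p - 3)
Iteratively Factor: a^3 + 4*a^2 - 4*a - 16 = (a + 4)*(a^2 - 4) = (a - 2)*(a + 4)*(a + 2)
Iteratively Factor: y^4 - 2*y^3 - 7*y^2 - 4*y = (y + 1)*(y^3 - 3*y^2 - 4*y) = (y - 4)*(y + 1)*(y^2 + y) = y*(y - 4)*(y + 1)*(y + 1)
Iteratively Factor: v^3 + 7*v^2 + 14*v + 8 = (v + 4)*(v^2 + 3*v + 2) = (v + 2)*(v + 4)*(v + 1)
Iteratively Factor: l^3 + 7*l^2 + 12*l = (l)*(l^2 + 7*l + 12) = l*(l + 4)*(l + 3)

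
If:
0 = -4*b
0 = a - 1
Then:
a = 1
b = 0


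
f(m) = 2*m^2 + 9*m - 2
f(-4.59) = -1.17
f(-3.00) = -11.00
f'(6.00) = 33.00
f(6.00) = 124.00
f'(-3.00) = -3.00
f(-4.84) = 1.29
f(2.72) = 37.28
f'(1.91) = 16.64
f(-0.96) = -8.80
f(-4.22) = -4.36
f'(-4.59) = -9.36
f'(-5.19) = -11.76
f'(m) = 4*m + 9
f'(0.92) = 12.68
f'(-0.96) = 5.16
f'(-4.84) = -10.36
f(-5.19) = 5.16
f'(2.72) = 19.88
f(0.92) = 7.97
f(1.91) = 22.49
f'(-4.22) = -7.88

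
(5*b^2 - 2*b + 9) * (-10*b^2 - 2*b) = -50*b^4 + 10*b^3 - 86*b^2 - 18*b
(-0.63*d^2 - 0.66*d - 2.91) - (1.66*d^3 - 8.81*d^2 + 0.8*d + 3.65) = -1.66*d^3 + 8.18*d^2 - 1.46*d - 6.56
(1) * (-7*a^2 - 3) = -7*a^2 - 3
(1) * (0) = 0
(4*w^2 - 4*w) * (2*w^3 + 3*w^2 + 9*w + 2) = 8*w^5 + 4*w^4 + 24*w^3 - 28*w^2 - 8*w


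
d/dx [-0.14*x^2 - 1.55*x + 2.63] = -0.28*x - 1.55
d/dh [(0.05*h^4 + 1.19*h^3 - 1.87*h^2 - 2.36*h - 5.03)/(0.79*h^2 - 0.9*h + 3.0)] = (0.079*h^5 + 0.8051*h^4 - 1.542*h^3 + 14.2574*h^2 - 3.2726*h - 11.607)/(0.6241*h^4 - 1.422*h^3 + 5.55*h^2 - 5.4*h + 9.0)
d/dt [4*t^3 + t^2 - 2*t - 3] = 12*t^2 + 2*t - 2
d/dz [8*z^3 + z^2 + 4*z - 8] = 24*z^2 + 2*z + 4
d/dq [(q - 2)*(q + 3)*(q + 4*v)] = 3*q^2 + 8*q*v + 2*q + 4*v - 6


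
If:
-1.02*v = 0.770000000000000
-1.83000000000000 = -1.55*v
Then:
No Solution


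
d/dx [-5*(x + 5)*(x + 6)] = -10*x - 55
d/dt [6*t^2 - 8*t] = 12*t - 8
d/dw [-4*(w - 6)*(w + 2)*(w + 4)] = 112 - 12*w^2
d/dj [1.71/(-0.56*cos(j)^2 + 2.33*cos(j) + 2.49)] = (3.9843 - 1.9152*cos(j))*sin(j)/(-0.56*cos(j)^2 + 2.33*cos(j) + 2.49)^2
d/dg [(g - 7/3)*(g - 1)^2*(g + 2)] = 4*g^3 - 7*g^2 - 6*g + 9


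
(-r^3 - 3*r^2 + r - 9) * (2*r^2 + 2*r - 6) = -2*r^5 - 8*r^4 + 2*r^3 + 2*r^2 - 24*r + 54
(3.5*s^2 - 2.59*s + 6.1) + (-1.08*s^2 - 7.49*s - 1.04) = 2.42*s^2 - 10.08*s + 5.06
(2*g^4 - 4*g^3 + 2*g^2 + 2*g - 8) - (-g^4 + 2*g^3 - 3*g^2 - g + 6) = 3*g^4 - 6*g^3 + 5*g^2 + 3*g - 14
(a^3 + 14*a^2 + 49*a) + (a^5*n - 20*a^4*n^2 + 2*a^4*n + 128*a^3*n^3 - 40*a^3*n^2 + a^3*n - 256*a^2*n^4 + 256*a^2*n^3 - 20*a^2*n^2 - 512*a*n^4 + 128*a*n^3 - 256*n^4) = a^5*n - 20*a^4*n^2 + 2*a^4*n + 128*a^3*n^3 - 40*a^3*n^2 + a^3*n + a^3 - 256*a^2*n^4 + 256*a^2*n^3 - 20*a^2*n^2 + 14*a^2 - 512*a*n^4 + 128*a*n^3 + 49*a - 256*n^4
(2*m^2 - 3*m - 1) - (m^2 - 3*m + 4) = m^2 - 5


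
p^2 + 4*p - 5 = (p - 1)*(p + 5)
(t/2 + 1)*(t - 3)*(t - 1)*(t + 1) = t^4/2 - t^3/2 - 7*t^2/2 + t/2 + 3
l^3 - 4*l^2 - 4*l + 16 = (l - 4)*(l - 2)*(l + 2)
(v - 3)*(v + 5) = v^2 + 2*v - 15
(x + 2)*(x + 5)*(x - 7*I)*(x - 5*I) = x^4 + 7*x^3 - 12*I*x^3 - 25*x^2 - 84*I*x^2 - 245*x - 120*I*x - 350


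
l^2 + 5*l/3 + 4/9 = (l + 1/3)*(l + 4/3)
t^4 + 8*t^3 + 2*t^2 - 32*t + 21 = (t - 1)^2*(t + 3)*(t + 7)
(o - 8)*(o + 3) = o^2 - 5*o - 24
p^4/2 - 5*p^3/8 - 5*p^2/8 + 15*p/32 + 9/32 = (p/2 + 1/4)*(p - 3/2)*(p - 1)*(p + 3/4)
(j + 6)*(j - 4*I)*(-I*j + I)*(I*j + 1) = j^4 + 5*j^3 - 5*I*j^3 - 10*j^2 - 25*I*j^2 - 20*j + 30*I*j + 24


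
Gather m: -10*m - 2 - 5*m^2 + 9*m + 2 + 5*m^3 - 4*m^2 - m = 5*m^3 - 9*m^2 - 2*m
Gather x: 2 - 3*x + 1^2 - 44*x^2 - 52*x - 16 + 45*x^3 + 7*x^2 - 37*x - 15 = 45*x^3 - 37*x^2 - 92*x - 28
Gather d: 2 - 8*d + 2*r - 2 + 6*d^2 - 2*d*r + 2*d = 6*d^2 + d*(-2*r - 6) + 2*r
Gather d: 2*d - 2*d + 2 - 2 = 0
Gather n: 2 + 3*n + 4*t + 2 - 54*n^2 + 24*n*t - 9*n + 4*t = -54*n^2 + n*(24*t - 6) + 8*t + 4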